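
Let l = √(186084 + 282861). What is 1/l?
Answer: √52105/156315 ≈ 0.0014603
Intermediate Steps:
l = 3*√52105 (l = √468945 = 3*√52105 ≈ 684.80)
1/l = 1/(3*√52105) = √52105/156315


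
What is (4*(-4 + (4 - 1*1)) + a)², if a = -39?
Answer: 1849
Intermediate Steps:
(4*(-4 + (4 - 1*1)) + a)² = (4*(-4 + (4 - 1*1)) - 39)² = (4*(-4 + (4 - 1)) - 39)² = (4*(-4 + 3) - 39)² = (4*(-1) - 39)² = (-4 - 39)² = (-43)² = 1849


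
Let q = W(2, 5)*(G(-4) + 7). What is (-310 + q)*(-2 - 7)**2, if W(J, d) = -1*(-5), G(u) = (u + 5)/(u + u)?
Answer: -178605/8 ≈ -22326.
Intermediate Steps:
G(u) = (5 + u)/(2*u) (G(u) = (5 + u)/((2*u)) = (5 + u)*(1/(2*u)) = (5 + u)/(2*u))
W(J, d) = 5
q = 275/8 (q = 5*((1/2)*(5 - 4)/(-4) + 7) = 5*((1/2)*(-1/4)*1 + 7) = 5*(-1/8 + 7) = 5*(55/8) = 275/8 ≈ 34.375)
(-310 + q)*(-2 - 7)**2 = (-310 + 275/8)*(-2 - 7)**2 = -2205/8*(-9)**2 = -2205/8*81 = -178605/8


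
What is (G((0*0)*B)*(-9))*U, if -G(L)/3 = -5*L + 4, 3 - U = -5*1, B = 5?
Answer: 864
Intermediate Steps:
U = 8 (U = 3 - (-5) = 3 - 1*(-5) = 3 + 5 = 8)
G(L) = -12 + 15*L (G(L) = -3*(-5*L + 4) = -3*(4 - 5*L) = -12 + 15*L)
(G((0*0)*B)*(-9))*U = ((-12 + 15*((0*0)*5))*(-9))*8 = ((-12 + 15*(0*5))*(-9))*8 = ((-12 + 15*0)*(-9))*8 = ((-12 + 0)*(-9))*8 = -12*(-9)*8 = 108*8 = 864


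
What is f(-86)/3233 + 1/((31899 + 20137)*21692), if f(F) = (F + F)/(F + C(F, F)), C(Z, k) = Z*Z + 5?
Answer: -17647628679/2426782478729840 ≈ -7.2720e-6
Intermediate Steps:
C(Z, k) = 5 + Z² (C(Z, k) = Z² + 5 = 5 + Z²)
f(F) = 2*F/(5 + F + F²) (f(F) = (F + F)/(F + (5 + F²)) = (2*F)/(5 + F + F²) = 2*F/(5 + F + F²))
f(-86)/3233 + 1/((31899 + 20137)*21692) = (2*(-86)/(5 - 86 + (-86)²))/3233 + 1/((31899 + 20137)*21692) = (2*(-86)/(5 - 86 + 7396))*(1/3233) + (1/21692)/52036 = (2*(-86)/7315)*(1/3233) + (1/52036)*(1/21692) = (2*(-86)*(1/7315))*(1/3233) + 1/1128764912 = -172/7315*1/3233 + 1/1128764912 = -172/23649395 + 1/1128764912 = -17647628679/2426782478729840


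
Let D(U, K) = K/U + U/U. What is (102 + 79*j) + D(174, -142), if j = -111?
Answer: -754013/87 ≈ -8666.8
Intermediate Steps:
D(U, K) = 1 + K/U (D(U, K) = K/U + 1 = 1 + K/U)
(102 + 79*j) + D(174, -142) = (102 + 79*(-111)) + (-142 + 174)/174 = (102 - 8769) + (1/174)*32 = -8667 + 16/87 = -754013/87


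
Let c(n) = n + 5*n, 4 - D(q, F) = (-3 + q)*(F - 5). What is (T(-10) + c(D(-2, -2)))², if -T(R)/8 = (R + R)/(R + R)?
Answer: 37636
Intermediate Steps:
D(q, F) = 4 - (-5 + F)*(-3 + q) (D(q, F) = 4 - (-3 + q)*(F - 5) = 4 - (-3 + q)*(-5 + F) = 4 - (-5 + F)*(-3 + q))
T(R) = -8 (T(R) = -8*(R + R)/(R + R) = -8*2*R/(2*R) = -8*2*R*1/(2*R) = -8*1 = -8)
c(n) = 6*n
(T(-10) + c(D(-2, -2)))² = (-8 + 6*(-11 + 3*(-2) + 5*(-2) - 1*(-2)*(-2)))² = (-8 + 6*(-11 - 6 - 10 - 4))² = (-8 + 6*(-31))² = (-8 - 186)² = (-194)² = 37636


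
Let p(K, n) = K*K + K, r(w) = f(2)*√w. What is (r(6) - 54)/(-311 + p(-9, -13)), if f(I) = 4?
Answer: 54/239 - 4*√6/239 ≈ 0.18495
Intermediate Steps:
r(w) = 4*√w
p(K, n) = K + K² (p(K, n) = K² + K = K + K²)
(r(6) - 54)/(-311 + p(-9, -13)) = (4*√6 - 54)/(-311 - 9*(1 - 9)) = (-54 + 4*√6)/(-311 - 9*(-8)) = (-54 + 4*√6)/(-311 + 72) = (-54 + 4*√6)/(-239) = (-54 + 4*√6)*(-1/239) = 54/239 - 4*√6/239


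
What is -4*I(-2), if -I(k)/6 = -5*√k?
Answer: -120*I*√2 ≈ -169.71*I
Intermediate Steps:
I(k) = 30*√k (I(k) = -(-30)*√k = 30*√k)
-4*I(-2) = -120*√(-2) = -120*I*√2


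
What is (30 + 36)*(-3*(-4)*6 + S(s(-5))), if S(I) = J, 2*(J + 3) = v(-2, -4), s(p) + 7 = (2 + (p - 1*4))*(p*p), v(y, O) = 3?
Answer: 4653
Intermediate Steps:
s(p) = -7 + p**2*(-2 + p) (s(p) = -7 + (2 + (p - 1*4))*(p*p) = -7 + (2 + (p - 4))*p**2 = -7 + (2 + (-4 + p))*p**2 = -7 + (-2 + p)*p**2 = -7 + p**2*(-2 + p))
J = -3/2 (J = -3 + (1/2)*3 = -3 + 3/2 = -3/2 ≈ -1.5000)
S(I) = -3/2
(30 + 36)*(-3*(-4)*6 + S(s(-5))) = (30 + 36)*(-3*(-4)*6 - 3/2) = 66*(12*6 - 3/2) = 66*(72 - 3/2) = 66*(141/2) = 4653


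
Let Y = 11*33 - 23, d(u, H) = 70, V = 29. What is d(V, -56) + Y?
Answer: 410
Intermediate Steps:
Y = 340 (Y = 363 - 23 = 340)
d(V, -56) + Y = 70 + 340 = 410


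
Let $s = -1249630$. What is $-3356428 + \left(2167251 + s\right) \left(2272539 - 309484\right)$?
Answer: $1801337135727$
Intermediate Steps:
$-3356428 + \left(2167251 + s\right) \left(2272539 - 309484\right) = -3356428 + \left(2167251 - 1249630\right) \left(2272539 - 309484\right) = -3356428 + 917621 \cdot 1963055 = -3356428 + 1801340492155 = 1801337135727$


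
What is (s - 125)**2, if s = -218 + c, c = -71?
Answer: 171396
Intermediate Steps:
s = -289 (s = -218 - 71 = -289)
(s - 125)**2 = (-289 - 125)**2 = (-414)**2 = 171396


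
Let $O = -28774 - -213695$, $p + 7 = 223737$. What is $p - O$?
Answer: $38809$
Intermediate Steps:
$p = 223730$ ($p = -7 + 223737 = 223730$)
$O = 184921$ ($O = -28774 + 213695 = 184921$)
$p - O = 223730 - 184921 = 38809$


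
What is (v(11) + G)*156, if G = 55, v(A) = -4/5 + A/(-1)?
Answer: 33696/5 ≈ 6739.2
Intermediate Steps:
v(A) = -⅘ - A (v(A) = -4*⅕ + A*(-1) = -⅘ - A)
(v(11) + G)*156 = ((-⅘ - 1*11) + 55)*156 = ((-⅘ - 11) + 55)*156 = (-59/5 + 55)*156 = (216/5)*156 = 33696/5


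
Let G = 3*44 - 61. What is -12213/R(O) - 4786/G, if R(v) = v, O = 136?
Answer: -1518019/9656 ≈ -157.21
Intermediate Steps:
G = 71 (G = 132 - 61 = 71)
-12213/R(O) - 4786/G = -12213/136 - 4786/71 = -1518019/9656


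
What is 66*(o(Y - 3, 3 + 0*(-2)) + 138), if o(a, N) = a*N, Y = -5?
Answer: 7524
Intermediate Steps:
o(a, N) = N*a
66*(o(Y - 3, 3 + 0*(-2)) + 138) = 66*((3 + 0*(-2))*(-5 - 3) + 138) = 66*((3 + 0)*(-8) + 138) = 66*(3*(-8) + 138) = 66*(-24 + 138) = 66*114 = 7524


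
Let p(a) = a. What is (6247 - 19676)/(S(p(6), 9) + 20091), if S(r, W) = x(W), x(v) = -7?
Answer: -13429/20084 ≈ -0.66864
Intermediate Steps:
S(r, W) = -7
(6247 - 19676)/(S(p(6), 9) + 20091) = (6247 - 19676)/(-7 + 20091) = -13429/20084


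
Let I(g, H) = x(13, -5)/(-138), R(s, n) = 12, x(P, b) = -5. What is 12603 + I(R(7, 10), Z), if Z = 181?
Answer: 1739219/138 ≈ 12603.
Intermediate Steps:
I(g, H) = 5/138 (I(g, H) = -5/(-138) = -5*(-1/138) = 5/138)
12603 + I(R(7, 10), Z) = 12603 + 5/138 = 1739219/138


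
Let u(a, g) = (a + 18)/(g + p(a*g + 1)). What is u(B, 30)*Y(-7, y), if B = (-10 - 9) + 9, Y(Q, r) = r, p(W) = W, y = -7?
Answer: 56/269 ≈ 0.20818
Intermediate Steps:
B = -10 (B = -19 + 9 = -10)
u(a, g) = (18 + a)/(1 + g + a*g) (u(a, g) = (a + 18)/(g + (a*g + 1)) = (18 + a)/(g + (1 + a*g)) = (18 + a)/(1 + g + a*g))
u(B, 30)*Y(-7, y) = ((18 - 10)/(1 + 30 - 10*30))*(-7) = (8/(1 + 30 - 300))*(-7) = (8/(-269))*(-7) = -1/269*8*(-7) = -8/269*(-7) = 56/269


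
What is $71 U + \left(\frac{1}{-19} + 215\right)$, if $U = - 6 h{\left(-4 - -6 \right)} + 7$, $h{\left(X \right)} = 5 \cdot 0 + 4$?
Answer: $- \frac{18849}{19} \approx -992.05$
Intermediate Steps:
$h{\left(X \right)} = 4$ ($h{\left(X \right)} = 0 + 4 = 4$)
$U = -17$ ($U = \left(-6\right) 4 + 7 = -24 + 7 = -17$)
$71 U + \left(\frac{1}{-19} + 215\right) = 71 \left(-17\right) + \left(\frac{1}{-19} + 215\right) = -1207 + \left(- \frac{1}{19} + 215\right) = -1207 + \frac{4084}{19} = - \frac{18849}{19}$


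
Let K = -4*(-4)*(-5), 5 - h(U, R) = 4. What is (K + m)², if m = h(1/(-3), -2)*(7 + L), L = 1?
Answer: 5184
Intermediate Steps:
h(U, R) = 1 (h(U, R) = 5 - 1*4 = 5 - 4 = 1)
m = 8 (m = 1*(7 + 1) = 1*8 = 8)
K = -80 (K = 16*(-5) = -80)
(K + m)² = (-80 + 8)² = (-72)² = 5184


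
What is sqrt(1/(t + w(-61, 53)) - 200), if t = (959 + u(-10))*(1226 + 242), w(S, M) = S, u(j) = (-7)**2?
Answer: I*sqrt(437892354618117)/1479683 ≈ 14.142*I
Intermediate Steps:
u(j) = 49
t = 1479744 (t = (959 + 49)*(1226 + 242) = 1008*1468 = 1479744)
sqrt(1/(t + w(-61, 53)) - 200) = sqrt(1/(1479744 - 61) - 200) = sqrt(1/1479683 - 200) = sqrt(-295936599/1479683) = I*sqrt(437892354618117)/1479683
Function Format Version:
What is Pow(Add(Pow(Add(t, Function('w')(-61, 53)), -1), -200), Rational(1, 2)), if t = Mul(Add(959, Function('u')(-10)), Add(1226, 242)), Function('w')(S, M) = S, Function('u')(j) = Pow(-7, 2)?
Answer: Mul(Rational(1, 1479683), I, Pow(437892354618117, Rational(1, 2))) ≈ Mul(14.142, I)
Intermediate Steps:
Function('u')(j) = 49
t = 1479744 (t = Mul(Add(959, 49), Add(1226, 242)) = Mul(1008, 1468) = 1479744)
Pow(Add(Pow(Add(t, Function('w')(-61, 53)), -1), -200), Rational(1, 2)) = Pow(Add(Pow(Add(1479744, -61), -1), -200), Rational(1, 2)) = Pow(Add(Pow(1479683, -1), -200), Rational(1, 2)) = Pow(Add(Rational(1, 1479683), -200), Rational(1, 2)) = Pow(Rational(-295936599, 1479683), Rational(1, 2)) = Mul(Rational(1, 1479683), I, Pow(437892354618117, Rational(1, 2)))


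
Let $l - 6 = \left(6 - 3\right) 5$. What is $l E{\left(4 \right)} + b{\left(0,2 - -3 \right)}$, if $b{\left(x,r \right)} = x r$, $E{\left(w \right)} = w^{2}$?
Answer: $336$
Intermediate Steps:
$l = 21$ ($l = 6 + \left(6 - 3\right) 5 = 6 + 3 \cdot 5 = 6 + 15 = 21$)
$b{\left(x,r \right)} = r x$
$l E{\left(4 \right)} + b{\left(0,2 - -3 \right)} = 21 \cdot 4^{2} + \left(2 - -3\right) 0 = 21 \cdot 16 + \left(2 + 3\right) 0 = 336 + 5 \cdot 0 = 336 + 0 = 336$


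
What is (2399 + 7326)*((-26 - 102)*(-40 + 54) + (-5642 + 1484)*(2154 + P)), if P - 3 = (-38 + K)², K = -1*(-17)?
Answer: -105071584100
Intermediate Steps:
K = 17
P = 444 (P = 3 + (-38 + 17)² = 3 + (-21)² = 3 + 441 = 444)
(2399 + 7326)*((-26 - 102)*(-40 + 54) + (-5642 + 1484)*(2154 + P)) = (2399 + 7326)*((-26 - 102)*(-40 + 54) + (-5642 + 1484)*(2154 + 444)) = 9725*(-128*14 - 4158*2598) = 9725*(-1792 - 10802484) = 9725*(-10804276) = -105071584100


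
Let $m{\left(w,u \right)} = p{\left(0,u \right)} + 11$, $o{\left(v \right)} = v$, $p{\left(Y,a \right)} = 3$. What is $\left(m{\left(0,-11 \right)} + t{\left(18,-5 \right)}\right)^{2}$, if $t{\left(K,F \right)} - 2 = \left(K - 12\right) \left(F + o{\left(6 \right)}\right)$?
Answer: $484$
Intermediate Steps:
$t{\left(K,F \right)} = 2 + \left(-12 + K\right) \left(6 + F\right)$ ($t{\left(K,F \right)} = 2 + \left(K - 12\right) \left(F + 6\right) = 2 + \left(-12 + K\right) \left(6 + F\right)$)
$m{\left(w,u \right)} = 14$ ($m{\left(w,u \right)} = 3 + 11 = 14$)
$\left(m{\left(0,-11 \right)} + t{\left(18,-5 \right)}\right)^{2} = \left(14 - -8\right)^{2} = \left(14 + \left(-70 + 60 + 108 - 90\right)\right)^{2} = \left(14 + 8\right)^{2} = 22^{2} = 484$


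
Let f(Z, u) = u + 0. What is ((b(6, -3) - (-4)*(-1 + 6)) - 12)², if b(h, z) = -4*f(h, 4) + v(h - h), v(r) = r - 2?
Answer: 100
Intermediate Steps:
v(r) = -2 + r
f(Z, u) = u
b(h, z) = -18 (b(h, z) = -4*4 + (-2 + (h - h)) = -16 + (-2 + 0) = -16 - 2 = -18)
((b(6, -3) - (-4)*(-1 + 6)) - 12)² = ((-18 - (-4)*(-1 + 6)) - 12)² = ((-18 - (-4)*5) - 12)² = ((-18 - 1*(-20)) - 12)² = ((-18 + 20) - 12)² = (2 - 12)² = (-10)² = 100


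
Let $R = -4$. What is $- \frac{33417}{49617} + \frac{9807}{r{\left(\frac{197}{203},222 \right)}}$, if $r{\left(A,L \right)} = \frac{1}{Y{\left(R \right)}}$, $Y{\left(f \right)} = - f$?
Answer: $\frac{216260251}{5513} \approx 39227.0$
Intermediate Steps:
$r{\left(A,L \right)} = \frac{1}{4}$ ($r{\left(A,L \right)} = \frac{1}{\left(-1\right) \left(-4\right)} = \frac{1}{4}$)
$- \frac{33417}{49617} + \frac{9807}{r{\left(\frac{197}{203},222 \right)}} = - \frac{33417}{49617} + 9807 \frac{1}{\frac{1}{4}} = \left(-33417\right) \frac{1}{49617} + 9807 \cdot 4 = - \frac{3713}{5513} + 39228 = \frac{216260251}{5513}$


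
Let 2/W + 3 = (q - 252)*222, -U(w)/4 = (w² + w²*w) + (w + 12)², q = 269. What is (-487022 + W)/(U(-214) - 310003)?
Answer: -1836559960/145353093183 ≈ -0.012635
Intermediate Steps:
U(w) = -4*w² - 4*w³ - 4*(12 + w)² (U(w) = -4*((w² + w²*w) + (w + 12)²) = -4*((w² + w³) + (12 + w)²) = -4*(w² + w³ + (12 + w)²) = -4*w² - 4*w³ - 4*(12 + w)²)
W = 2/3771 (W = 2/(-3 + (269 - 252)*222) = 2/(-3 + 17*222) = 2/(-3 + 3774) = 2/3771 ≈ 0.00053036)
(-487022 + W)/(U(-214) - 310003) = (-487022 + 2/3771)/((-4*(-214)² - 4*(-214)³ - 4*(12 - 214)²) - 310003) = -1836559960/(3771*((-4*45796 - 4*(-9800344) - 4*(-202)²) - 310003)) = -1836559960/(3771*((-183184 + 39201376 - 4*40804) - 310003)) = -1836559960/(3771*((-183184 + 39201376 - 163216) - 310003)) = -1836559960/(3771*(38854976 - 310003)) = -1836559960/3771/38544973 = -1836559960/3771*1/38544973 = -1836559960/145353093183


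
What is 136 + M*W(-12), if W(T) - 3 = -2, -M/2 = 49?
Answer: 38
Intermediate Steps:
M = -98 (M = -2*49 = -98)
W(T) = 1 (W(T) = 3 - 2 = 1)
136 + M*W(-12) = 136 - 98*1 = 136 - 98 = 38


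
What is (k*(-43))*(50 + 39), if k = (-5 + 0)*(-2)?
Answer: -38270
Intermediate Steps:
k = 10 (k = -5*(-2) = 10)
(k*(-43))*(50 + 39) = (10*(-43))*(50 + 39) = -430*89 = -38270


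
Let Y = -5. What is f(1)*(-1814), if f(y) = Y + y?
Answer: 7256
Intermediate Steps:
f(y) = -5 + y
f(1)*(-1814) = (-5 + 1)*(-1814) = -4*(-1814) = 7256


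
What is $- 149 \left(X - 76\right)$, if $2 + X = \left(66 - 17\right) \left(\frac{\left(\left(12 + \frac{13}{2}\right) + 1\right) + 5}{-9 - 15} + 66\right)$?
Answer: $- \frac{22213963}{48} \approx -4.6279 \cdot 10^{5}$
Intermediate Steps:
$X = \frac{152735}{48}$ ($X = -2 + \left(66 - 17\right) \left(\frac{\left(\left(12 + \frac{13}{2}\right) + 1\right) + 5}{-9 - 15} + 66\right) = -2 + 49 \left(\frac{\left(\left(12 + 13 \cdot \frac{1}{2}\right) + 1\right) + 5}{-24} + 66\right) = -2 + 49 \left(\left(\left(\left(12 + \frac{13}{2}\right) + 1\right) + 5\right) \left(- \frac{1}{24}\right) + 66\right) = -2 + 49 \left(\left(\left(\frac{37}{2} + 1\right) + 5\right) \left(- \frac{1}{24}\right) + 66\right) = -2 + 49 \left(\left(\frac{39}{2} + 5\right) \left(- \frac{1}{24}\right) + 66\right) = -2 + 49 \left(\frac{49}{2} \left(- \frac{1}{24}\right) + 66\right) = -2 + 49 \left(- \frac{49}{48} + 66\right) = -2 + 49 \cdot \frac{3119}{48} = -2 + \frac{152831}{48} = \frac{152735}{48} \approx 3182.0$)
$- 149 \left(X - 76\right) = - 149 \left(\frac{152735}{48} - 76\right) = \left(-149\right) \frac{149087}{48} = - \frac{22213963}{48}$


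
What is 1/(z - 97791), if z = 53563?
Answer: -1/44228 ≈ -2.2610e-5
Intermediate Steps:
1/(z - 97791) = 1/(53563 - 97791) = 1/(-44228) = -1/44228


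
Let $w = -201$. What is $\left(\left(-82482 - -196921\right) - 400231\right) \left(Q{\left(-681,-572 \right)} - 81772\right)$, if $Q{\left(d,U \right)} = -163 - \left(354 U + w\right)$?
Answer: $-34510527168$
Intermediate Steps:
$Q{\left(d,U \right)} = 38 - 354 U$ ($Q{\left(d,U \right)} = -163 - \left(354 U - 201\right) = -163 - \left(-201 + 354 U\right) = 38 - 354 U$)
$\left(\left(-82482 - -196921\right) - 400231\right) \left(Q{\left(-681,-572 \right)} - 81772\right) = \left(\left(-82482 - -196921\right) - 400231\right) \left(\left(38 - -202488\right) - 81772\right) = \left(\left(-82482 + 196921\right) - 400231\right) \left(\left(38 + 202488\right) - 81772\right) = \left(114439 - 400231\right) \left(202526 - 81772\right) = \left(-285792\right) 120754 = -34510527168$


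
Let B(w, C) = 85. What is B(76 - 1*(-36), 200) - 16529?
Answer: -16444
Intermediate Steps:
B(76 - 1*(-36), 200) - 16529 = 85 - 16529 = -16444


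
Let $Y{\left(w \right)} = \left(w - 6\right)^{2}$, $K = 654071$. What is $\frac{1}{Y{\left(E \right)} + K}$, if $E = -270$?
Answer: $\frac{1}{730247} \approx 1.3694 \cdot 10^{-6}$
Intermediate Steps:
$Y{\left(w \right)} = \left(-6 + w\right)^{2}$
$\frac{1}{Y{\left(E \right)} + K} = \frac{1}{\left(-6 - 270\right)^{2} + 654071} = \frac{1}{\left(-276\right)^{2} + 654071} = \frac{1}{76176 + 654071} = \frac{1}{730247}$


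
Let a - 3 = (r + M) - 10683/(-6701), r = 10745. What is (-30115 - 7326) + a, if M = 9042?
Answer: -118268668/6701 ≈ -17649.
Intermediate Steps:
a = 132623473/6701 (a = 3 + ((10745 + 9042) - 10683/(-6701)) = 3 + (19787 - 10683*(-1/6701)) = 3 + (19787 + 10683/6701) = 3 + 132603370/6701 = 132623473/6701 ≈ 19792.)
(-30115 - 7326) + a = (-30115 - 7326) + 132623473/6701 = -37441 + 132623473/6701 = -118268668/6701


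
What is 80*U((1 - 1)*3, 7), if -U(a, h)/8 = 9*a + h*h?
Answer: -31360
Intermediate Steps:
U(a, h) = -72*a - 8*h**2 (U(a, h) = -8*(9*a + h*h) = -8*(9*a + h**2) = -8*(h**2 + 9*a) = -72*a - 8*h**2)
80*U((1 - 1)*3, 7) = 80*(-72*(1 - 1)*3 - 8*7**2) = 80*(-0*3 - 8*49) = 80*(-72*0 - 392) = 80*(0 - 392) = 80*(-392) = -31360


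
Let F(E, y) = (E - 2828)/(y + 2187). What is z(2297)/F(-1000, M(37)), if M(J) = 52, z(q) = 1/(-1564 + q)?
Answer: -2239/2805924 ≈ -0.00079795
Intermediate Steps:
F(E, y) = (-2828 + E)/(2187 + y)
z(2297)/F(-1000, M(37)) = 1/((-1564 + 2297)*(((-2828 - 1000)/(2187 + 52)))) = 1/(733*((-3828/2239))) = 1/(733*(((1/2239)*(-3828)))) = 1/(733*(-3828/2239)) = (1/733)*(-2239/3828) = -2239/2805924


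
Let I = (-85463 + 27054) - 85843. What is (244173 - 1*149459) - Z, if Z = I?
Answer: 238966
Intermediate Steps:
I = -144252 (I = -58409 - 85843 = -144252)
Z = -144252
(244173 - 1*149459) - Z = (244173 - 1*149459) - 1*(-144252) = (244173 - 149459) + 144252 = 94714 + 144252 = 238966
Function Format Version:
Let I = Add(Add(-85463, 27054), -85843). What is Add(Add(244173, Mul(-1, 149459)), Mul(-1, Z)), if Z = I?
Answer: 238966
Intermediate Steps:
I = -144252 (I = Add(-58409, -85843) = -144252)
Z = -144252
Add(Add(244173, Mul(-1, 149459)), Mul(-1, Z)) = Add(Add(244173, Mul(-1, 149459)), Mul(-1, -144252)) = Add(Add(244173, -149459), 144252) = Add(94714, 144252) = 238966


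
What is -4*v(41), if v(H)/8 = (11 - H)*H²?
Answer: 1613760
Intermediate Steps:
v(H) = 8*H²*(11 - H) (v(H) = 8*((11 - H)*H²) = 8*(H²*(11 - H)) = 8*H²*(11 - H))
-4*v(41) = -32*41²*(11 - 1*41) = -32*1681*(11 - 41) = -32*1681*(-30) = -4*(-403440) = 1613760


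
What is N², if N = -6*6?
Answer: 1296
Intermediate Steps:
N = -36
N² = (-36)² = 1296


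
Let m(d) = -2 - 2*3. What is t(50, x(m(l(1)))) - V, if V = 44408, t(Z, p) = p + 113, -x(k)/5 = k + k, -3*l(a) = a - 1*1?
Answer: -44215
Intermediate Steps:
l(a) = 1/3 - a/3 (l(a) = -(a - 1*1)/3 = -(a - 1)/3 = -(-1 + a)/3 = 1/3 - a/3)
m(d) = -8 (m(d) = -2 - 6 = -8)
x(k) = -10*k (x(k) = -5*(k + k) = -10*k)
t(Z, p) = 113 + p
t(50, x(m(l(1)))) - V = (113 - 10*(-8)) - 1*44408 = (113 + 80) - 44408 = 193 - 44408 = -44215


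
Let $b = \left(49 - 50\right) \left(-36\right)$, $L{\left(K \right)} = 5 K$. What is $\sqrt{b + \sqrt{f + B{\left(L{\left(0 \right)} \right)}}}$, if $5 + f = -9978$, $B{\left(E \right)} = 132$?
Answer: $\sqrt{36 + i \sqrt{9851}} \approx 8.4137 + 5.8983 i$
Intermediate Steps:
$b = 36$ ($b = \left(-1\right) \left(-36\right) = 36$)
$f = -9983$ ($f = -5 - 9978 = -9983$)
$\sqrt{b + \sqrt{f + B{\left(L{\left(0 \right)} \right)}}} = \sqrt{36 + \sqrt{-9983 + 132}} = \sqrt{36 + \sqrt{-9851}} = \sqrt{36 + i \sqrt{9851}}$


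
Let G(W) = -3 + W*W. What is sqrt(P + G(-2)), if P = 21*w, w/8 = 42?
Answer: sqrt(7057) ≈ 84.006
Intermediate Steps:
G(W) = -3 + W**2
w = 336 (w = 8*42 = 336)
P = 7056 (P = 21*336 = 7056)
sqrt(P + G(-2)) = sqrt(7056 + (-3 + (-2)**2)) = sqrt(7056 + (-3 + 4)) = sqrt(7056 + 1) = sqrt(7057)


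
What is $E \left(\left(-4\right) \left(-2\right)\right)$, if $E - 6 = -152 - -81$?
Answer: $-520$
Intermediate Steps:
$E = -65$ ($E = 6 - 71 = -65$)
$E \left(\left(-4\right) \left(-2\right)\right) = - 65 \left(\left(-4\right) \left(-2\right)\right) = \left(-65\right) 8 = -520$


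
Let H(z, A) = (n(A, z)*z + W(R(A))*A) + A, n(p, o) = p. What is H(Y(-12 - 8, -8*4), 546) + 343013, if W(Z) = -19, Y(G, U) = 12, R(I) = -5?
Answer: 339737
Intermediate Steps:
H(z, A) = -18*A + A*z (H(z, A) = (A*z - 19*A) + A = (-19*A + A*z) + A = -18*A + A*z)
H(Y(-12 - 8, -8*4), 546) + 343013 = 546*(-18 + 12) + 343013 = 546*(-6) + 343013 = -3276 + 343013 = 339737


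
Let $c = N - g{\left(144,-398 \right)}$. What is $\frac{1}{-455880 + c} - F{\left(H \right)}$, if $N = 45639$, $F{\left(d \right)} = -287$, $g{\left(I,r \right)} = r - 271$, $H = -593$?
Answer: $\frac{117547163}{409572} \approx 287.0$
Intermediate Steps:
$g{\left(I,r \right)} = -271 + r$
$c = 46308$ ($c = 45639 - \left(-271 - 398\right) = 45639 - -669 = 45639 + 669 = 46308$)
$\frac{1}{-455880 + c} - F{\left(H \right)} = \frac{1}{-455880 + 46308} - -287 = \frac{1}{-409572} + 287 = - \frac{1}{409572} + 287 = \frac{117547163}{409572}$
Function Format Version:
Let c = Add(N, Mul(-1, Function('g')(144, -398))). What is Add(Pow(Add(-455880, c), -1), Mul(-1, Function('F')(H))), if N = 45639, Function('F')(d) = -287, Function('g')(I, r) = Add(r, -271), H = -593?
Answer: Rational(117547163, 409572) ≈ 287.00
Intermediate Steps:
Function('g')(I, r) = Add(-271, r)
c = 46308 (c = Add(45639, Mul(-1, Add(-271, -398))) = Add(45639, Mul(-1, -669)) = Add(45639, 669) = 46308)
Add(Pow(Add(-455880, c), -1), Mul(-1, Function('F')(H))) = Add(Pow(Add(-455880, 46308), -1), Mul(-1, -287)) = Add(Pow(-409572, -1), 287) = Add(Rational(-1, 409572), 287) = Rational(117547163, 409572)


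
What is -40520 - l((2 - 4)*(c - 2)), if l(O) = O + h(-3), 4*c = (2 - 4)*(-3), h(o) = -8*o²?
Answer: -40449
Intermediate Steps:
c = 3/2 (c = ((2 - 4)*(-3))/4 = (-2*(-3))/4 = (¼)*6 = 3/2 ≈ 1.5000)
l(O) = -72 + O (l(O) = O - 8*(-3)² = O - 8*9 = O - 72 = -72 + O)
-40520 - l((2 - 4)*(c - 2)) = -40520 - (-72 + (2 - 4)*(3/2 - 2)) = -40520 - (-72 - 2*(-½)) = -40520 - (-72 + 1) = -40520 - 1*(-71) = -40520 + 71 = -40449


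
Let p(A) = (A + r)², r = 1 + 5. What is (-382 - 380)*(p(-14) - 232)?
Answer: 128016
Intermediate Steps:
r = 6
p(A) = (6 + A)² (p(A) = (A + 6)² = (6 + A)²)
(-382 - 380)*(p(-14) - 232) = (-382 - 380)*((6 - 14)² - 232) = -762*((-8)² - 232) = -762*(64 - 232) = -762*(-168) = 128016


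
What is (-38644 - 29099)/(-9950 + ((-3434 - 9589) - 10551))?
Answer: 67743/33524 ≈ 2.0207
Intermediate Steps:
(-38644 - 29099)/(-9950 + ((-3434 - 9589) - 10551)) = -67743/(-9950 + (-13023 - 10551)) = -67743/(-9950 - 23574) = -67743/(-33524) = -67743*(-1/33524) = 67743/33524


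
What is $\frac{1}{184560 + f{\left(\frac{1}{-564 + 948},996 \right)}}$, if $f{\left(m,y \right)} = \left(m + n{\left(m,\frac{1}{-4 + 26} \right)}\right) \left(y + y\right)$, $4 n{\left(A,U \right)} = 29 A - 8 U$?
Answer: $\frac{704}{129832881} \approx 5.4224 \cdot 10^{-6}$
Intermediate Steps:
$n{\left(A,U \right)} = - 2 U + \frac{29 A}{4}$ ($n{\left(A,U \right)} = \frac{29 A - 8 U}{4} = \frac{- 8 U + 29 A}{4} = - 2 U + \frac{29 A}{4}$)
$f{\left(m,y \right)} = 2 y \left(- \frac{1}{11} + \frac{33 m}{4}\right)$ ($f{\left(m,y \right)} = \left(m + \left(- \frac{2}{-4 + 26} + \frac{29 m}{4}\right)\right) \left(y + y\right) = \left(m + \left(- \frac{2}{22} + \frac{29 m}{4}\right)\right) 2 y = \left(m + \left(\left(-2\right) \frac{1}{22} + \frac{29 m}{4}\right)\right) 2 y = \left(m + \left(- \frac{1}{11} + \frac{29 m}{4}\right)\right) 2 y = \left(- \frac{1}{11} + \frac{33 m}{4}\right) 2 y = 2 y \left(- \frac{1}{11} + \frac{33 m}{4}\right)$)
$\frac{1}{184560 + f{\left(\frac{1}{-564 + 948},996 \right)}} = \frac{1}{184560 + \frac{1}{22} \cdot 996 \left(-4 + \frac{363}{-564 + 948}\right)} = \frac{1}{184560 + \frac{1}{22} \cdot 996 \left(-4 + \frac{363}{384}\right)} = \frac{1}{184560 + \frac{1}{22} \cdot 996 \left(-4 + 363 \cdot \frac{1}{384}\right)} = \frac{1}{184560 + \frac{1}{22} \cdot 996 \left(-4 + \frac{121}{128}\right)} = \frac{1}{184560 + \frac{1}{22} \cdot 996 \left(- \frac{391}{128}\right)} = \frac{1}{184560 - \frac{97359}{704}} = \frac{1}{\frac{129832881}{704}} = \frac{704}{129832881}$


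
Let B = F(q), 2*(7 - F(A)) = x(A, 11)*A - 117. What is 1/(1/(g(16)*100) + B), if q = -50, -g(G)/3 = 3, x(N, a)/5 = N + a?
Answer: -900/4328551 ≈ -0.00020792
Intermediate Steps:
x(N, a) = 5*N + 5*a (x(N, a) = 5*(N + a) = 5*N + 5*a)
g(G) = -9 (g(G) = -3*3 = -9)
F(A) = 131/2 - A*(55 + 5*A)/2 (F(A) = 7 - ((5*A + 5*11)*A - 117)/2 = 7 - ((5*A + 55)*A - 117)/2 = 7 - ((55 + 5*A)*A - 117)/2 = 7 - (A*(55 + 5*A) - 117)/2 = 7 - (-117 + A*(55 + 5*A))/2 = 7 + (117/2 - A*(55 + 5*A)/2) = 131/2 - A*(55 + 5*A)/2)
B = -9619/2 (B = 131/2 - 5/2*(-50)*(11 - 50) = 131/2 - 5/2*(-50)*(-39) = 131/2 - 4875 = -9619/2 ≈ -4809.5)
1/(1/(g(16)*100) + B) = 1/(1/(-9*100) - 9619/2) = 1/(1/(-900) - 9619/2) = 1/(-1/900 - 9619/2) = 1/(-4328551/900) = -900/4328551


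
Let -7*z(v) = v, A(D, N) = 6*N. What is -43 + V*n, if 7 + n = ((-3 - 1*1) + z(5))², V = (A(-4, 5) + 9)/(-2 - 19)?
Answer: -24447/343 ≈ -71.274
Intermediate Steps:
z(v) = -v/7
V = -13/7 (V = (6*5 + 9)/(-2 - 19) = (30 + 9)/(-21) = 39*(-1/21) = -13/7 ≈ -1.8571)
n = 746/49 (n = -7 + ((-3 - 1*1) - ⅐*5)² = -7 + ((-3 - 1) - 5/7)² = -7 + (-4 - 5/7)² = -7 + (-33/7)² = -7 + 1089/49 = 746/49 ≈ 15.224)
-43 + V*n = -43 - 13/7*746/49 = -43 - 9698/343 = -24447/343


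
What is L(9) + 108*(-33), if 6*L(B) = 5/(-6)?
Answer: -128309/36 ≈ -3564.1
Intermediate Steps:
L(B) = -5/36 (L(B) = (5/(-6))/6 = (5*(-1/6))/6 = (1/6)*(-5/6) = -5/36)
L(9) + 108*(-33) = -5/36 + 108*(-33) = -5/36 - 3564 = -128309/36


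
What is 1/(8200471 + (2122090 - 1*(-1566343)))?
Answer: 1/11888904 ≈ 8.4112e-8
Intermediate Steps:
1/(8200471 + (2122090 - 1*(-1566343))) = 1/(8200471 + (2122090 + 1566343)) = 1/(8200471 + 3688433) = 1/11888904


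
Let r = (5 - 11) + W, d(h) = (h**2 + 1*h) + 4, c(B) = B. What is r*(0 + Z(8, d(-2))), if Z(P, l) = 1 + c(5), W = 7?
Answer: 6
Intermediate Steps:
d(h) = 4 + h + h**2 (d(h) = (h**2 + h) + 4 = (h + h**2) + 4 = 4 + h + h**2)
Z(P, l) = 6 (Z(P, l) = 1 + 5 = 6)
r = 1 (r = (5 - 11) + 7 = -6 + 7 = 1)
r*(0 + Z(8, d(-2))) = 1*(0 + 6) = 1*6 = 6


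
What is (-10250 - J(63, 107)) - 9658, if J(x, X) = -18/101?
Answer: -2010690/101 ≈ -19908.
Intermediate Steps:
J(x, X) = -18/101 (J(x, X) = -18*1/101 = -18/101)
(-10250 - J(63, 107)) - 9658 = (-10250 - 1*(-18/101)) - 9658 = (-10250 + 18/101) - 9658 = -1035232/101 - 9658 = -2010690/101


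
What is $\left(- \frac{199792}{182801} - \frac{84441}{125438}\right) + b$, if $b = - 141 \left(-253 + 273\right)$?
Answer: $- \frac{64703638391297}{22930191838} \approx -2821.8$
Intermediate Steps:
$b = -2820$ ($b = \left(-141\right) 20 = -2820$)
$\left(- \frac{199792}{182801} - \frac{84441}{125438}\right) + b = \left(- \frac{199792}{182801} - \frac{84441}{125438}\right) - 2820 = - \frac{40497408137}{22930191838} - 2820 = - \frac{64703638391297}{22930191838}$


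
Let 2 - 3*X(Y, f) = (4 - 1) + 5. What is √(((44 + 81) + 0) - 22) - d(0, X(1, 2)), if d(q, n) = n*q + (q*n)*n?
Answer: √103 ≈ 10.149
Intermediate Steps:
X(Y, f) = -2 (X(Y, f) = ⅔ - ((4 - 1) + 5)/3 = ⅔ - (3 + 5)/3 = ⅔ - ⅓*8 = ⅔ - 8/3 = -2)
d(q, n) = n*q + q*n² (d(q, n) = n*q + (n*q)*n = n*q + q*n²)
√(((44 + 81) + 0) - 22) - d(0, X(1, 2)) = √(((44 + 81) + 0) - 22) - (-2)*0*(1 - 2) = √((125 + 0) - 22) - (-2)*0*(-1) = √(125 - 22) - 1*0 = √103 + 0 = √103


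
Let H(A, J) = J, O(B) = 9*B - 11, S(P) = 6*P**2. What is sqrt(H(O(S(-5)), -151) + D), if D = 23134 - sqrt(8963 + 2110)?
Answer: sqrt(22983 - sqrt(11073)) ≈ 151.25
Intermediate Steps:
O(B) = -11 + 9*B
D = 23134 - sqrt(11073) ≈ 23029.
sqrt(H(O(S(-5)), -151) + D) = sqrt(-151 + (23134 - sqrt(11073))) = sqrt(22983 - sqrt(11073))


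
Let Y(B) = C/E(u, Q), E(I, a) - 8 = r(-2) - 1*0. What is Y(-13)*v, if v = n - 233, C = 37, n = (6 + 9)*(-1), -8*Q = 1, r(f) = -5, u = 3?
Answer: -9176/3 ≈ -3058.7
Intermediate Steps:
Q = -⅛ (Q = -⅛*1 = -⅛ ≈ -0.12500)
E(I, a) = 3 (E(I, a) = 8 + (-5 - 1*0) = 8 + (-5 + 0) = 8 - 5 = 3)
n = -15 (n = 15*(-1) = -15)
v = -248 (v = -15 - 233 = -248)
Y(B) = 37/3
Y(-13)*v = (37/3)*(-248) = -9176/3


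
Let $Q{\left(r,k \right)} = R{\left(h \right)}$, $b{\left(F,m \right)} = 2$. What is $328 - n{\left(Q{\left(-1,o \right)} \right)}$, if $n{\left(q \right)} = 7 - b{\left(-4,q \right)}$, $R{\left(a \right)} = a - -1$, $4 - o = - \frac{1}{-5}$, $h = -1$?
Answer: $323$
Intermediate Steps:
$o = \frac{19}{5}$ ($o = 4 - - \frac{1}{-5} = 4 - \left(-1\right) \left(- \frac{1}{5}\right) = 4 - \frac{1}{5} = \frac{19}{5} \approx 3.8$)
$R{\left(a \right)} = 1 + a$ ($R{\left(a \right)} = a + 1 = 1 + a$)
$Q{\left(r,k \right)} = 0$ ($Q{\left(r,k \right)} = 1 - 1 = 0$)
$n{\left(q \right)} = 5$ ($n{\left(q \right)} = 7 - 2 = 5$)
$328 - n{\left(Q{\left(-1,o \right)} \right)} = 328 - 5 = 323$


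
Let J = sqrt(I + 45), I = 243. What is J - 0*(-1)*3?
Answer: 12*sqrt(2) ≈ 16.971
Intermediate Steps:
J = 12*sqrt(2) (J = sqrt(243 + 45) = sqrt(288) = 12*sqrt(2) ≈ 16.971)
J - 0*(-1)*3 = 12*sqrt(2) - 0*(-1)*3 = 12*sqrt(2) - 0*3 = 12*sqrt(2) - 1*0 = 12*sqrt(2) + 0 = 12*sqrt(2)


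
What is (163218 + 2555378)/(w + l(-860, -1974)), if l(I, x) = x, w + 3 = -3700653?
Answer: -1359298/1851315 ≈ -0.73423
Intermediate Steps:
w = -3700656 (w = -3 - 3700653 = -3700656)
(163218 + 2555378)/(w + l(-860, -1974)) = (163218 + 2555378)/(-3700656 - 1974) = 2718596/(-3702630) = 2718596*(-1/3702630) = -1359298/1851315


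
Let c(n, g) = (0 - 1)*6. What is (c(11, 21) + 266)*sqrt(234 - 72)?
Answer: 2340*sqrt(2) ≈ 3309.3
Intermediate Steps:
c(n, g) = -6 (c(n, g) = -1*6 = -6)
(c(11, 21) + 266)*sqrt(234 - 72) = (-6 + 266)*sqrt(234 - 72) = 260*sqrt(162) = 260*(9*sqrt(2)) = 2340*sqrt(2)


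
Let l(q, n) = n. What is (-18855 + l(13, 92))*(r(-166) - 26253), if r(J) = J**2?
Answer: -24448189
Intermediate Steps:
(-18855 + l(13, 92))*(r(-166) - 26253) = (-18855 + 92)*((-166)**2 - 26253) = -18763*(27556 - 26253) = -18763*1303 = -24448189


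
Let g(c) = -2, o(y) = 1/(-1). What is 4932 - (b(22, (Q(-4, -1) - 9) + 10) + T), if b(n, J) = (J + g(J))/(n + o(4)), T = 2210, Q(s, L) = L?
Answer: 57164/21 ≈ 2722.1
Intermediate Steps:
o(y) = -1
b(n, J) = (-2 + J)/(-1 + n) (b(n, J) = (J - 2)/(n - 1) = (-2 + J)/(-1 + n))
4932 - (b(22, (Q(-4, -1) - 9) + 10) + T) = 4932 - ((-2 + ((-1 - 9) + 10))/(-1 + 22) + 2210) = 4932 - ((-2 + (-10 + 10))/21 + 2210) = 4932 - ((-2 + 0)/21 + 2210) = 4932 - ((1/21)*(-2) + 2210) = 4932 - (-2/21 + 2210) = 4932 - 1*46408/21 = 4932 - 46408/21 = 57164/21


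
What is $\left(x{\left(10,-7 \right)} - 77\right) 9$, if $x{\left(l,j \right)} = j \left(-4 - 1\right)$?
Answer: $-378$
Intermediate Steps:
$x{\left(l,j \right)} = - 5 j$ ($x{\left(l,j \right)} = j \left(-5\right) = - 5 j$)
$\left(x{\left(10,-7 \right)} - 77\right) 9 = \left(\left(-5\right) \left(-7\right) - 77\right) 9 = \left(35 - 77\right) 9 = \left(-42\right) 9 = -378$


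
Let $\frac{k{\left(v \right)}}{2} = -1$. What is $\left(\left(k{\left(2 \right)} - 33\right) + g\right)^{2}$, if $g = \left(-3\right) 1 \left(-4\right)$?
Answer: $529$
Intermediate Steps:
$g = 12$ ($g = \left(-3\right) \left(-4\right) = 12$)
$k{\left(v \right)} = -2$ ($k{\left(v \right)} = 2 \left(-1\right) = -2$)
$\left(\left(k{\left(2 \right)} - 33\right) + g\right)^{2} = \left(\left(-2 - 33\right) + 12\right)^{2} = \left(-35 + 12\right)^{2} = \left(-23\right)^{2} = 529$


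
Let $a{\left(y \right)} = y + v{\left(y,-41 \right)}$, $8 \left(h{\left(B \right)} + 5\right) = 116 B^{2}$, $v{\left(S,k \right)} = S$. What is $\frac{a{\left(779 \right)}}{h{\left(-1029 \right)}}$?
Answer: $\frac{3116}{30706379} \approx 0.00010148$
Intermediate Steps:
$h{\left(B \right)} = -5 + \frac{29 B^{2}}{2}$ ($h{\left(B \right)} = -5 + \frac{116 B^{2}}{8} = -5 + \frac{29 B^{2}}{2}$)
$a{\left(y \right)} = 2 y$ ($a{\left(y \right)} = y + y = 2 y$)
$\frac{a{\left(779 \right)}}{h{\left(-1029 \right)}} = \frac{2 \cdot 779}{-5 + \frac{29 \left(-1029\right)^{2}}{2}} = \frac{1558}{-5 + \frac{29}{2} \cdot 1058841} = \frac{1558}{-5 + \frac{30706389}{2}} = \frac{1558}{\frac{30706379}{2}} = 1558 \cdot \frac{2}{30706379} = \frac{3116}{30706379}$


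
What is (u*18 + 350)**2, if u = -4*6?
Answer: 6724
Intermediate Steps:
u = -24
(u*18 + 350)**2 = (-24*18 + 350)**2 = (-432 + 350)**2 = (-82)**2 = 6724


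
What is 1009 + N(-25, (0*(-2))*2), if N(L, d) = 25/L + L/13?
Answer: 13079/13 ≈ 1006.1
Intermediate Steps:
N(L, d) = 25/L + L/13 (N(L, d) = 25/L + L*(1/13) = 25/L + L/13)
1009 + N(-25, (0*(-2))*2) = 1009 + (25/(-25) + (1/13)*(-25)) = 1009 + (25*(-1/25) - 25/13) = 1009 + (-1 - 25/13) = 1009 - 38/13 = 13079/13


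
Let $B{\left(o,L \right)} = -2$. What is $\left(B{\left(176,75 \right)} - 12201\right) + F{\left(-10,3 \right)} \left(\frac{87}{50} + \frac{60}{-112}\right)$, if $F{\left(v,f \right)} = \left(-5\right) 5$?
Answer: $- \frac{342527}{28} \approx -12233.0$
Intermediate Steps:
$F{\left(v,f \right)} = -25$
$\left(B{\left(176,75 \right)} - 12201\right) + F{\left(-10,3 \right)} \left(\frac{87}{50} + \frac{60}{-112}\right) = \left(-2 - 12201\right) - 25 \left(\frac{87}{50} + \frac{60}{-112}\right) = -12203 - 25 \left(87 \cdot \frac{1}{50} + 60 \left(- \frac{1}{112}\right)\right) = -12203 - 25 \left(\frac{87}{50} - \frac{15}{28}\right) = -12203 - \frac{843}{28} = - \frac{342527}{28}$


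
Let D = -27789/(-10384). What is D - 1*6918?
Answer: -1217097/176 ≈ -6915.3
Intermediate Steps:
D = 471/176 (D = -27789*(-1/10384) = 471/176 ≈ 2.6761)
D - 1*6918 = 471/176 - 1*6918 = 471/176 - 6918 = -1217097/176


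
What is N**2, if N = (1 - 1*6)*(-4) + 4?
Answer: 576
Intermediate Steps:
N = 24 (N = (1 - 6)*(-4) + 4 = -5*(-4) + 4 = 20 + 4 = 24)
N**2 = 24**2 = 576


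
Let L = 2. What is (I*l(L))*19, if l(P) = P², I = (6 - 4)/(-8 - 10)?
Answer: -76/9 ≈ -8.4444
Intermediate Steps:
I = -⅑ (I = 2/(-18) = 2*(-1/18) = -⅑ ≈ -0.11111)
(I*l(L))*19 = -⅑*2²*19 = -⅑*4*19 = -4/9*19 = -76/9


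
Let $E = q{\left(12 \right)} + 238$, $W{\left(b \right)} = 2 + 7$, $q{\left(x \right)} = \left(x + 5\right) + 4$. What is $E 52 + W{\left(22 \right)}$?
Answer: $13477$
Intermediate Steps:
$q{\left(x \right)} = 9 + x$ ($q{\left(x \right)} = \left(5 + x\right) + 4 = 9 + x$)
$W{\left(b \right)} = 9$
$E = 259$ ($E = \left(9 + 12\right) + 238 = 21 + 238 = 259$)
$E 52 + W{\left(22 \right)} = 259 \cdot 52 + 9 = 13468 + 9 = 13477$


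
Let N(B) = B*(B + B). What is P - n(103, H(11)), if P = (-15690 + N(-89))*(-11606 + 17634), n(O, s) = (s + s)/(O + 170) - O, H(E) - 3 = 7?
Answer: 250165987/273 ≈ 9.1636e+5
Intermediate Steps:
N(B) = 2*B**2 (N(B) = B*(2*B) = 2*B**2)
H(E) = 10 (H(E) = 3 + 7 = 10)
n(O, s) = -O + 2*s/(170 + O) (n(O, s) = (2*s)/(170 + O) - O = 2*s/(170 + O) - O = -O + 2*s/(170 + O))
P = 916256 (P = (-15690 + 2*(-89)**2)*(-11606 + 17634) = (-15690 + 2*7921)*6028 = (-15690 + 15842)*6028 = 152*6028 = 916256)
P - n(103, H(11)) = 916256 - (-1*103**2 - 170*103 + 2*10)/(170 + 103) = 916256 - (-1*10609 - 17510 + 20)/273 = 916256 - (-10609 - 17510 + 20)/273 = 916256 - (-28099)/273 = 916256 - 1*(-28099/273) = 916256 + 28099/273 = 250165987/273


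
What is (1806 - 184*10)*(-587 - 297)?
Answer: 30056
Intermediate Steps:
(1806 - 184*10)*(-587 - 297) = (1806 - 1840)*(-884) = -34*(-884) = 30056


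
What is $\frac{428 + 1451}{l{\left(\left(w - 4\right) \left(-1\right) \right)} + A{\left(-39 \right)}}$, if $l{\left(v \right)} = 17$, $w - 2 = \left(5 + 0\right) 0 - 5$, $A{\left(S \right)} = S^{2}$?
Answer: $\frac{1879}{1538} \approx 1.2217$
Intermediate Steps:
$w = -3$ ($w = 2 - \left(5 - \left(5 + 0\right) 0\right) = 2 + \left(5 \cdot 0 - 5\right) = 2 + \left(0 - 5\right) = 2 - 5 = -3$)
$\frac{428 + 1451}{l{\left(\left(w - 4\right) \left(-1\right) \right)} + A{\left(-39 \right)}} = \frac{428 + 1451}{17 + \left(-39\right)^{2}} = \frac{1879}{17 + 1521} = \frac{1879}{1538}$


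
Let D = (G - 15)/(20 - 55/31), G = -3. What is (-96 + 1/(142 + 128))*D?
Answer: 803489/8475 ≈ 94.807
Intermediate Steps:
D = -558/565 (D = (-3 - 15)/(20 - 55/31) = -18/(20 - 55*1/31) = -18/(20 - 55/31) = -18/565/31 = -18*31/565 = -558/565 ≈ -0.98761)
(-96 + 1/(142 + 128))*D = (-96 + 1/(142 + 128))*(-558/565) = (-96 + 1/270)*(-558/565) = -25919/270*(-558/565) = 803489/8475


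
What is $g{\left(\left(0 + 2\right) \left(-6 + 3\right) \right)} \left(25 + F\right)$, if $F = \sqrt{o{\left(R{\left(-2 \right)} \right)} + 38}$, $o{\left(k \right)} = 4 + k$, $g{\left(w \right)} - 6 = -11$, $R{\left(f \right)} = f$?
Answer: $-125 - 10 \sqrt{10} \approx -156.62$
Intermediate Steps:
$g{\left(w \right)} = -5$ ($g{\left(w \right)} = 6 - 11 = -5$)
$F = 2 \sqrt{10}$ ($F = \sqrt{\left(4 - 2\right) + 38} = \sqrt{2 + 38} = \sqrt{40} = 2 \sqrt{10} \approx 6.3246$)
$g{\left(\left(0 + 2\right) \left(-6 + 3\right) \right)} \left(25 + F\right) = - 5 \left(25 + 2 \sqrt{10}\right) = -125 - 10 \sqrt{10}$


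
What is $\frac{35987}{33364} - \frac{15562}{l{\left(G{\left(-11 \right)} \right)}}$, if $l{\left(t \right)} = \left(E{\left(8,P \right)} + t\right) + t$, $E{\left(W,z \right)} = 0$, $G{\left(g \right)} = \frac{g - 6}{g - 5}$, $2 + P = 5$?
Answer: $- \frac{4153072765}{567188} \approx -7322.2$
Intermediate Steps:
$P = 3$ ($P = -2 + 5 = 3$)
$G{\left(g \right)} = \frac{-6 + g}{-5 + g}$
$l{\left(t \right)} = 2 t$ ($l{\left(t \right)} = \left(0 + t\right) + t = t + t = 2 t$)
$\frac{35987}{33364} - \frac{15562}{l{\left(G{\left(-11 \right)} \right)}} = \frac{35987}{33364} - \frac{15562}{2 \frac{-6 - 11}{-5 - 11}} = 35987 \cdot \frac{1}{33364} - \frac{15562}{2 \frac{1}{-16} \left(-17\right)} = \frac{35987}{33364} - \frac{15562}{2 \left(\left(- \frac{1}{16}\right) \left(-17\right)\right)} = \frac{35987}{33364} - \frac{15562}{2 \cdot \frac{17}{16}} = \frac{35987}{33364} - \frac{15562}{\frac{17}{8}} = \frac{35987}{33364} - \frac{124496}{17} = - \frac{4153072765}{567188}$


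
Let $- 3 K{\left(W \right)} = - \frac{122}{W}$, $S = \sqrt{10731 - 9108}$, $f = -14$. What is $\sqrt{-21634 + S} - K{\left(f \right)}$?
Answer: $\frac{61}{21} + \sqrt{-21634 + \sqrt{1623}} \approx 2.9048 + 146.95 i$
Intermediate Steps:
$S = \sqrt{1623} \approx 40.286$
$K{\left(W \right)} = \frac{122}{3 W}$ ($K{\left(W \right)} = - \frac{\left(-122\right) \frac{1}{W}}{3} = \frac{122}{3 W}$)
$\sqrt{-21634 + S} - K{\left(f \right)} = \sqrt{-21634 + \sqrt{1623}} - \frac{122}{3 \left(-14\right)} = \sqrt{-21634 + \sqrt{1623}} - \frac{122}{3} \left(- \frac{1}{14}\right) = \sqrt{-21634 + \sqrt{1623}} - - \frac{61}{21} = \sqrt{-21634 + \sqrt{1623}} + \frac{61}{21} = \frac{61}{21} + \sqrt{-21634 + \sqrt{1623}}$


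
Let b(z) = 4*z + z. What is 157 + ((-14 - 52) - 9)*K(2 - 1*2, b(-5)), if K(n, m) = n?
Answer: 157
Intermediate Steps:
b(z) = 5*z
157 + ((-14 - 52) - 9)*K(2 - 1*2, b(-5)) = 157 + ((-14 - 52) - 9)*(2 - 1*2) = 157 + (-66 - 9)*(2 - 2) = 157 - 75*0 = 157 + 0 = 157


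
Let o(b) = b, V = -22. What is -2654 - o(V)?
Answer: -2632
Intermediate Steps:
-2654 - o(V) = -2654 - 1*(-22) = -2654 + 22 = -2632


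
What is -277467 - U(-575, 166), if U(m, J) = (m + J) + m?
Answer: -276483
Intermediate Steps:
U(m, J) = J + 2*m (U(m, J) = (J + m) + m = J + 2*m)
-277467 - U(-575, 166) = -277467 - (166 + 2*(-575)) = -277467 - (166 - 1150) = -277467 - 1*(-984) = -277467 + 984 = -276483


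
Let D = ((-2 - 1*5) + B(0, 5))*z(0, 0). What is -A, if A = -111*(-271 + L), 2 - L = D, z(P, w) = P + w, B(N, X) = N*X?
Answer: -29859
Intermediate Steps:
D = 0 (D = ((-2 - 1*5) + 0*5)*(0 + 0) = ((-2 - 5) + 0)*0 = (-7 + 0)*0 = -7*0 = 0)
L = 2 (L = 2 - 1*0 = 2 + 0 = 2)
A = 29859 (A = -111*(-271 + 2) = -111*(-269) = 29859)
-A = -1*29859 = -29859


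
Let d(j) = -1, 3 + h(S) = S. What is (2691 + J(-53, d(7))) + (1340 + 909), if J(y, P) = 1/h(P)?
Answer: 19759/4 ≈ 4939.8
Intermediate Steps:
h(S) = -3 + S
J(y, P) = 1/(-3 + P)
(2691 + J(-53, d(7))) + (1340 + 909) = (2691 + 1/(-3 - 1)) + (1340 + 909) = (2691 + 1/(-4)) + 2249 = (2691 - 1/4) + 2249 = 10763/4 + 2249 = 19759/4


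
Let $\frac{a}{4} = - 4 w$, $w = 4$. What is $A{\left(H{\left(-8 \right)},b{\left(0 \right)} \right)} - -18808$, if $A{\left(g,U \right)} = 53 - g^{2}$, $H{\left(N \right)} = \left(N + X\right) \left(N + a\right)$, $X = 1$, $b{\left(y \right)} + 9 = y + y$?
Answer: $-235155$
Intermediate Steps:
$b{\left(y \right)} = -9 + 2 y$ ($b{\left(y \right)} = -9 + \left(y + y\right) = -9 + 2 y$)
$a = -64$ ($a = 4 \left(\left(-4\right) 4\right) = 4 \left(-16\right) = -64$)
$H{\left(N \right)} = \left(1 + N\right) \left(-64 + N\right)$ ($H{\left(N \right)} = \left(N + 1\right) \left(N - 64\right) = \left(1 + N\right) \left(-64 + N\right)$)
$A{\left(H{\left(-8 \right)},b{\left(0 \right)} \right)} - -18808 = \left(53 - \left(-64 + \left(-8\right)^{2} - -504\right)^{2}\right) - -18808 = \left(53 - \left(-64 + 64 + 504\right)^{2}\right) + 18808 = \left(53 - 504^{2}\right) + 18808 = \left(53 - 254016\right) + 18808 = -253963 + 18808 = -235155$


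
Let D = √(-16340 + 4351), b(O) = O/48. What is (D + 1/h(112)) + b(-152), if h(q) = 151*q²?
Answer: -17994365/5682432 + I*√11989 ≈ -3.1667 + 109.49*I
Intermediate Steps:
b(O) = O/48 (b(O) = O*(1/48) = O/48)
D = I*√11989 (D = √(-11989) = I*√11989 ≈ 109.49*I)
(D + 1/h(112)) + b(-152) = (I*√11989 + 1/(151*112²)) + (1/48)*(-152) = (I*√11989 + 1/(151*12544)) - 19/6 = (I*√11989 + 1/1894144) - 19/6 = (1/1894144 + I*√11989) - 19/6 = -17994365/5682432 + I*√11989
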